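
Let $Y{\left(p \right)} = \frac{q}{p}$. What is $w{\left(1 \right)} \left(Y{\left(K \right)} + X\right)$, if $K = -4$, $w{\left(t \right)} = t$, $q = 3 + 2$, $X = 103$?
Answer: $\frac{407}{4} \approx 101.75$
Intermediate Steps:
$q = 5$
$Y{\left(p \right)} = \frac{5}{p}$
$w{\left(1 \right)} \left(Y{\left(K \right)} + X\right) = 1 \left(\frac{5}{-4} + 103\right) = 1 \left(5 \left(- \frac{1}{4}\right) + 103\right) = 1 \left(- \frac{5}{4} + 103\right) = 1 \cdot \frac{407}{4} = \frac{407}{4}$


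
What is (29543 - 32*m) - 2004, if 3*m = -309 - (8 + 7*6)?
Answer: 94105/3 ≈ 31368.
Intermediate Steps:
m = -359/3 (m = (-309 - (8 + 7*6))/3 = (-309 - (8 + 42))/3 = (-309 - 1*50)/3 = (-309 - 50)/3 = (1/3)*(-359) = -359/3 ≈ -119.67)
(29543 - 32*m) - 2004 = (29543 - 32*(-359/3)) - 2004 = (29543 + 11488/3) - 2004 = 100117/3 - 2004 = 94105/3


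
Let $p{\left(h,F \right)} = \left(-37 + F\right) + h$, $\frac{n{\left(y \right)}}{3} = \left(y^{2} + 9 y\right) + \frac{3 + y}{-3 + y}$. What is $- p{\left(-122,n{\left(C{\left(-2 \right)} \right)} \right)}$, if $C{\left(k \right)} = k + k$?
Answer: $\frac{1530}{7} \approx 218.57$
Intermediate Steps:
$C{\left(k \right)} = 2 k$
$n{\left(y \right)} = 3 y^{2} + 27 y + \frac{3 \left(3 + y\right)}{-3 + y}$ ($n{\left(y \right)} = 3 \left(\left(y^{2} + 9 y\right) + \frac{3 + y}{-3 + y}\right) = 3 \left(y^{2} + 9 y + \frac{3 + y}{-3 + y}\right) = 3 y^{2} + 27 y + \frac{3 \left(3 + y\right)}{-3 + y}$)
$p{\left(h,F \right)} = -37 + F + h$
$- p{\left(-122,n{\left(C{\left(-2 \right)} \right)} \right)} = - (-37 + \frac{3 \left(3 + \left(2 \left(-2\right)\right)^{3} - 26 \cdot 2 \left(-2\right) + 6 \left(2 \left(-2\right)\right)^{2}\right)}{-3 + 2 \left(-2\right)} - 122) = - (-37 + \frac{3 \left(3 + \left(-4\right)^{3} - -104 + 6 \left(-4\right)^{2}\right)}{-3 - 4} - 122) = - (-37 + \frac{3 \left(3 - 64 + 104 + 6 \cdot 16\right)}{-7} - 122) = - (-37 + 3 \left(- \frac{1}{7}\right) \left(3 - 64 + 104 + 96\right) - 122) = - (-37 + 3 \left(- \frac{1}{7}\right) 139 - 122) = - (-37 - \frac{417}{7} - 122) = \left(-1\right) \left(- \frac{1530}{7}\right) = \frac{1530}{7}$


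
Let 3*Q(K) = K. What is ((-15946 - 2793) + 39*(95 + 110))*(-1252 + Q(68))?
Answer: 39623872/3 ≈ 1.3208e+7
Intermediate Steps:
Q(K) = K/3
((-15946 - 2793) + 39*(95 + 110))*(-1252 + Q(68)) = ((-15946 - 2793) + 39*(95 + 110))*(-1252 + (⅓)*68) = (-18739 + 39*205)*(-1252 + 68/3) = (-18739 + 7995)*(-3688/3) = -10744*(-3688/3) = 39623872/3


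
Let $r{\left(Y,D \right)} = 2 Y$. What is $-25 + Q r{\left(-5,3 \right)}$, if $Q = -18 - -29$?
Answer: $-135$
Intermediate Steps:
$Q = 11$ ($Q = -18 + 29 = 11$)
$-25 + Q r{\left(-5,3 \right)} = -25 + 11 \cdot 2 \left(-5\right) = -25 + 11 \left(-10\right) = -25 - 110 = -135$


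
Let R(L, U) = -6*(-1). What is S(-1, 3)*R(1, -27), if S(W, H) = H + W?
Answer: 12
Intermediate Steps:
R(L, U) = 6
S(-1, 3)*R(1, -27) = (3 - 1)*6 = 2*6 = 12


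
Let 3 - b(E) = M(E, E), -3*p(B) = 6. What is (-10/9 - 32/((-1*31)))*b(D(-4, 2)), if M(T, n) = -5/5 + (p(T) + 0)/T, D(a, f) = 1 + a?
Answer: -220/837 ≈ -0.26284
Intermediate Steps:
p(B) = -2 (p(B) = -⅓*6 = -2)
M(T, n) = -1 - 2/T (M(T, n) = -5/5 + (-2 + 0)/T = -5*⅕ - 2/T = -1 - 2/T)
b(E) = 3 - (-2 - E)/E
(-10/9 - 32/((-1*31)))*b(D(-4, 2)) = (-10/9 - 32/((-1*31)))*(4 + 2/(1 - 4)) = (-10*⅑ - 32/(-31))*(4 + 2/(-3)) = (-10/9 - 32*(-1/31))*(4 + 2*(-⅓)) = (-10/9 + 32/31)*(4 - ⅔) = -22/279*10/3 = -220/837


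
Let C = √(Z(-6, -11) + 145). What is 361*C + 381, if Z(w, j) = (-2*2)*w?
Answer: 5074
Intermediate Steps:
Z(w, j) = -4*w
C = 13 (C = √(-4*(-6) + 145) = √(24 + 145) = √169 = 13)
361*C + 381 = 361*13 + 381 = 4693 + 381 = 5074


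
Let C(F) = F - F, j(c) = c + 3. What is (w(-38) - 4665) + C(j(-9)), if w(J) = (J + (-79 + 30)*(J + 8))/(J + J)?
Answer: -88993/19 ≈ -4683.8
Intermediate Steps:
j(c) = 3 + c
C(F) = 0
w(J) = (-392 - 48*J)/(2*J) (w(J) = (J - 49*(8 + J))/((2*J)) = (J + (-392 - 49*J))*(1/(2*J)) = (-392 - 48*J)*(1/(2*J)) = (-392 - 48*J)/(2*J))
(w(-38) - 4665) + C(j(-9)) = ((-24 - 196/(-38)) - 4665) + 0 = ((-24 - 196*(-1/38)) - 4665) + 0 = ((-24 + 98/19) - 4665) + 0 = (-358/19 - 4665) + 0 = -88993/19 + 0 = -88993/19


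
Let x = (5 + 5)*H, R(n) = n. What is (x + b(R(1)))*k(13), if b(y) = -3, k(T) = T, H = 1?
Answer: 91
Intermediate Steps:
x = 10 (x = (5 + 5)*1 = 10*1 = 10)
(x + b(R(1)))*k(13) = (10 - 3)*13 = 7*13 = 91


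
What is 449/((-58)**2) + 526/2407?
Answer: 98283/279212 ≈ 0.35200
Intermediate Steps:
449/((-58)**2) + 526/2407 = 449/3364 + 526*(1/2407) = 449*(1/3364) + 526/2407 = 449/3364 + 526/2407 = 98283/279212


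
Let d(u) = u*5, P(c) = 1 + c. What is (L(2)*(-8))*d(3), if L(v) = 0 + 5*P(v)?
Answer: -1800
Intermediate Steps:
d(u) = 5*u
L(v) = 5 + 5*v (L(v) = 0 + 5*(1 + v) = 0 + (5 + 5*v) = 5 + 5*v)
(L(2)*(-8))*d(3) = ((5 + 5*2)*(-8))*(5*3) = ((5 + 10)*(-8))*15 = (15*(-8))*15 = -120*15 = -1800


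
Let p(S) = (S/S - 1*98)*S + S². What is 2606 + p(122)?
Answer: 5656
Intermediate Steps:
p(S) = S² - 97*S (p(S) = (1 - 98)*S + S² = -97*S + S² = S² - 97*S)
2606 + p(122) = 2606 + 122*(-97 + 122) = 2606 + 122*25 = 2606 + 3050 = 5656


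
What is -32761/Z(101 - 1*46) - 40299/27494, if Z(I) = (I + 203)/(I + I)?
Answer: -49545399941/3546726 ≈ -13969.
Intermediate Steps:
Z(I) = (203 + I)/(2*I) (Z(I) = (203 + I)/((2*I)) = (203 + I)*(1/(2*I)) = (203 + I)/(2*I))
-32761/Z(101 - 1*46) - 40299/27494 = -32761*2*(101 - 1*46)/(203 + (101 - 1*46)) - 40299/27494 = -32761*2*(101 - 46)/(203 + (101 - 46)) - 40299*1/27494 = -32761*110/(203 + 55) - 40299/27494 = -32761/((½)*(1/55)*258) - 40299/27494 = -32761/129/55 - 40299/27494 = -32761*55/129 - 40299/27494 = -1801855/129 - 40299/27494 = -49545399941/3546726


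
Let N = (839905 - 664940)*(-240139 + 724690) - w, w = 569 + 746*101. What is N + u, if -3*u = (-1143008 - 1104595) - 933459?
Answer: 84780450154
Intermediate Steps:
w = 75915 (w = 569 + 75346 = 75915)
N = 84779389800 (N = (839905 - 664940)*(-240139 + 724690) - 1*75915 = 174965*484551 - 75915 = 84779465715 - 75915 = 84779389800)
u = 1060354 (u = -((-1143008 - 1104595) - 933459)/3 = -(-2247603 - 933459)/3 = -⅓*(-3181062) = 1060354)
N + u = 84779389800 + 1060354 = 84780450154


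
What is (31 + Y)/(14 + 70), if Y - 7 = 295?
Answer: 111/28 ≈ 3.9643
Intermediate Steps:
Y = 302 (Y = 7 + 295 = 302)
(31 + Y)/(14 + 70) = (31 + 302)/(14 + 70) = 333/84 = 333*(1/84) = 111/28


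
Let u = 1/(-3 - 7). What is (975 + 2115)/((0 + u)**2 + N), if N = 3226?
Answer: 309000/322601 ≈ 0.95784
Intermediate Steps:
u = -1/10 (u = 1/(-10) = -1/10 ≈ -0.10000)
(975 + 2115)/((0 + u)**2 + N) = (975 + 2115)/((0 - 1/10)**2 + 3226) = 3090/((-1/10)**2 + 3226) = 3090/(1/100 + 3226) = 3090/(322601/100) = 3090*(100/322601) = 309000/322601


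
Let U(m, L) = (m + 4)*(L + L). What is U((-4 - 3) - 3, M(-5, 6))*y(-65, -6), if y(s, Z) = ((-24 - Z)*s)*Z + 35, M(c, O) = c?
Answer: -419100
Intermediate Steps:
U(m, L) = 2*L*(4 + m) (U(m, L) = (4 + m)*(2*L) = 2*L*(4 + m))
y(s, Z) = 35 + Z*s*(-24 - Z) (y(s, Z) = (s*(-24 - Z))*Z + 35 = Z*s*(-24 - Z) + 35 = 35 + Z*s*(-24 - Z))
U((-4 - 3) - 3, M(-5, 6))*y(-65, -6) = (2*(-5)*(4 + ((-4 - 3) - 3)))*(35 - 1*(-65)*(-6)² - 24*(-6)*(-65)) = (2*(-5)*(4 + (-7 - 3)))*(35 - 1*(-65)*36 - 9360) = (2*(-5)*(4 - 10))*(35 + 2340 - 9360) = (2*(-5)*(-6))*(-6985) = 60*(-6985) = -419100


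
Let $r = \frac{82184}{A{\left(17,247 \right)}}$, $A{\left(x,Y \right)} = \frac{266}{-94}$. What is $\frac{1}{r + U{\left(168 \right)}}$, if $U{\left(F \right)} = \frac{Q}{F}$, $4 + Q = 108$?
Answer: $- \frac{399}{11587697} \approx -3.4433 \cdot 10^{-5}$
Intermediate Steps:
$Q = 104$ ($Q = -4 + 108 = 104$)
$A{\left(x,Y \right)} = - \frac{133}{47}$ ($A{\left(x,Y \right)} = 266 \left(- \frac{1}{94}\right) = - \frac{133}{47}$)
$r = - \frac{3862648}{133}$ ($r = \frac{82184}{- \frac{133}{47}} = 82184 \left(- \frac{47}{133}\right) = - \frac{3862648}{133} \approx -29042.0$)
$U{\left(F \right)} = \frac{104}{F}$
$\frac{1}{r + U{\left(168 \right)}} = \frac{1}{- \frac{3862648}{133} + \frac{104}{168}} = \frac{1}{- \frac{3862648}{133} + 104 \cdot \frac{1}{168}} = \frac{1}{- \frac{3862648}{133} + \frac{13}{21}} = \frac{1}{- \frac{11587697}{399}} = - \frac{399}{11587697}$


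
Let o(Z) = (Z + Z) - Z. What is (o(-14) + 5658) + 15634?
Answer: 21278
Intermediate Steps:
o(Z) = Z (o(Z) = 2*Z - Z = Z)
(o(-14) + 5658) + 15634 = (-14 + 5658) + 15634 = 5644 + 15634 = 21278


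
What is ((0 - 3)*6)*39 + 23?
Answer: -679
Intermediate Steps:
((0 - 3)*6)*39 + 23 = -3*6*39 + 23 = -18*39 + 23 = -702 + 23 = -679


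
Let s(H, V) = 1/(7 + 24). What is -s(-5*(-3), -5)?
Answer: -1/31 ≈ -0.032258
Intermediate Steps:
s(H, V) = 1/31
-s(-5*(-3), -5) = -1*1/31 = -1/31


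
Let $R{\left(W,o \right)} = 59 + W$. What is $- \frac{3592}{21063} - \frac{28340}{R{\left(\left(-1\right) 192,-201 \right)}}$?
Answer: $\frac{85206812}{400197} \approx 212.91$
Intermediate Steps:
$- \frac{3592}{21063} - \frac{28340}{R{\left(\left(-1\right) 192,-201 \right)}} = - \frac{3592}{21063} - \frac{28340}{59 - 192} = \left(-3592\right) \frac{1}{21063} - \frac{28340}{59 - 192} = - \frac{3592}{21063} - \frac{28340}{-133} = - \frac{3592}{21063} - - \frac{28340}{133} = - \frac{3592}{21063} + \frac{28340}{133} = \frac{85206812}{400197}$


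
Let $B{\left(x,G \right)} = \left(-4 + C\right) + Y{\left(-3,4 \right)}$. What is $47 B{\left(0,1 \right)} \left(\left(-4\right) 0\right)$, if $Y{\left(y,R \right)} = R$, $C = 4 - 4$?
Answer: $0$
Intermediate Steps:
$C = 0$
$B{\left(x,G \right)} = 0$ ($B{\left(x,G \right)} = \left(-4 + 0\right) + 4 = -4 + 4 = 0$)
$47 B{\left(0,1 \right)} \left(\left(-4\right) 0\right) = 47 \cdot 0 \left(\left(-4\right) 0\right) = 0 \cdot 0 = 0$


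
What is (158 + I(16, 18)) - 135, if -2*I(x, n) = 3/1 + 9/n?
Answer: 85/4 ≈ 21.250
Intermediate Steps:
I(x, n) = -3/2 - 9/(2*n) (I(x, n) = -(3/1 + 9/n)/2 = -(3*1 + 9/n)/2 = -(3 + 9/n)/2 = -3/2 - 9/(2*n))
(158 + I(16, 18)) - 135 = (158 + (3/2)*(-3 - 1*18)/18) - 135 = (158 + (3/2)*(1/18)*(-3 - 18)) - 135 = (158 + (3/2)*(1/18)*(-21)) - 135 = (158 - 7/4) - 135 = 625/4 - 135 = 85/4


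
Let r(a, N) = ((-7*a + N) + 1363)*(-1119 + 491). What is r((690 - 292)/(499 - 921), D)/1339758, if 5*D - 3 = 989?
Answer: -173143996/235574115 ≈ -0.73499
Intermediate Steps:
D = 992/5 (D = ⅗ + (⅕)*989 = ⅗ + 989/5 = 992/5 ≈ 198.40)
r(a, N) = -855964 - 628*N + 4396*a (r(a, N) = ((N - 7*a) + 1363)*(-628) = (1363 + N - 7*a)*(-628) = -855964 - 628*N + 4396*a)
r((690 - 292)/(499 - 921), D)/1339758 = (-855964 - 628*992/5 + 4396*((690 - 292)/(499 - 921)))/1339758 = (-855964 - 622976/5 + 4396*(398/(-422)))*(1/1339758) = (-855964 - 622976/5 + 4396*(398*(-1/422)))*(1/1339758) = (-855964 - 622976/5 + 4396*(-199/211))*(1/1339758) = (-855964 - 622976/5 - 874804/211)*(1/1339758) = -1038863976/1055*1/1339758 = -173143996/235574115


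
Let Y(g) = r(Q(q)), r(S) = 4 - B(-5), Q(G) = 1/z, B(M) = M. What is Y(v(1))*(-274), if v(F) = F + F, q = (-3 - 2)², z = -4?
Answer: -2466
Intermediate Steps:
q = 25 (q = (-5)² = 25)
v(F) = 2*F
Q(G) = -¼ (Q(G) = 1/(-4) = -¼)
r(S) = 9 (r(S) = 4 - 1*(-5) = 4 + 5 = 9)
Y(g) = 9
Y(v(1))*(-274) = 9*(-274) = -2466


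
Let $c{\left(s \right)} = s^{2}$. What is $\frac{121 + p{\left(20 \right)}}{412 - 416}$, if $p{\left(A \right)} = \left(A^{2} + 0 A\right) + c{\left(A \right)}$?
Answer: $- \frac{921}{4} \approx -230.25$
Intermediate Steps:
$p{\left(A \right)} = 2 A^{2}$ ($p{\left(A \right)} = \left(A^{2} + 0 A\right) + A^{2} = \left(A^{2} + 0\right) + A^{2} = A^{2} + A^{2} = 2 A^{2}$)
$\frac{121 + p{\left(20 \right)}}{412 - 416} = \frac{121 + 2 \cdot 20^{2}}{412 - 416} = \frac{121 + 2 \cdot 400}{-4} = \left(121 + 800\right) \left(- \frac{1}{4}\right) = 921 \left(- \frac{1}{4}\right) = - \frac{921}{4}$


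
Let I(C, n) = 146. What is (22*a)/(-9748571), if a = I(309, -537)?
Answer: -3212/9748571 ≈ -0.00032948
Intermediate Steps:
a = 146
(22*a)/(-9748571) = (22*146)/(-9748571) = 3212*(-1/9748571) = -3212/9748571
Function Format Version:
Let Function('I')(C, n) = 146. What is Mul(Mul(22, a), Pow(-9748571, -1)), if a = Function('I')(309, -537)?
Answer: Rational(-3212, 9748571) ≈ -0.00032948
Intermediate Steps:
a = 146
Mul(Mul(22, a), Pow(-9748571, -1)) = Mul(Mul(22, 146), Pow(-9748571, -1)) = Mul(3212, Rational(-1, 9748571)) = Rational(-3212, 9748571)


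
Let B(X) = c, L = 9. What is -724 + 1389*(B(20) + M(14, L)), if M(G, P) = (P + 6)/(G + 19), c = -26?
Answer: -398273/11 ≈ -36207.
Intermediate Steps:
M(G, P) = (6 + P)/(19 + G)
B(X) = -26
-724 + 1389*(B(20) + M(14, L)) = -724 + 1389*(-26 + (6 + 9)/(19 + 14)) = -724 + 1389*(-26 + 15/33) = -724 + 1389*(-26 + (1/33)*15) = -724 + 1389*(-26 + 5/11) = -724 + 1389*(-281/11) = -724 - 390309/11 = -398273/11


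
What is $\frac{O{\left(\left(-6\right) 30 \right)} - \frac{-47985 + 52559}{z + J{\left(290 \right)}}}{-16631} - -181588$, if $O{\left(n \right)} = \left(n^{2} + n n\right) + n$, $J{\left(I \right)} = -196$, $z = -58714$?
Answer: $\frac{88951902890353}{489866105} \approx 1.8158 \cdot 10^{5}$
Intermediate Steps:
$O{\left(n \right)} = n + 2 n^{2}$ ($O{\left(n \right)} = \left(n^{2} + n^{2}\right) + n = 2 n^{2} + n = n + 2 n^{2}$)
$\frac{O{\left(\left(-6\right) 30 \right)} - \frac{-47985 + 52559}{z + J{\left(290 \right)}}}{-16631} - -181588 = \frac{\left(-6\right) 30 \left(1 + 2 \left(\left(-6\right) 30\right)\right) - \frac{-47985 + 52559}{-58714 - 196}}{-16631} - -181588 = \left(- 180 \left(1 + 2 \left(-180\right)\right) - \frac{4574}{-58910}\right) \left(- \frac{1}{16631}\right) + 181588 = \left(- 180 \left(1 - 360\right) - 4574 \left(- \frac{1}{58910}\right)\right) \left(- \frac{1}{16631}\right) + 181588 = \left(\left(-180\right) \left(-359\right) - - \frac{2287}{29455}\right) \left(- \frac{1}{16631}\right) + 181588 = \left(64620 + \frac{2287}{29455}\right) \left(- \frac{1}{16631}\right) + 181588 = \frac{1903384387}{29455} \left(- \frac{1}{16631}\right) + 181588 = - \frac{1903384387}{489866105} + 181588 = \frac{88951902890353}{489866105}$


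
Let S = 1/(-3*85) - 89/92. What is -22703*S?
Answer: 517333261/23460 ≈ 22052.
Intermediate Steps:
S = -22787/23460 (S = -1/3*1/85 - 89*1/92 = -1/255 - 89/92 = -22787/23460 ≈ -0.97131)
-22703*S = -22703*(-22787/23460) = 517333261/23460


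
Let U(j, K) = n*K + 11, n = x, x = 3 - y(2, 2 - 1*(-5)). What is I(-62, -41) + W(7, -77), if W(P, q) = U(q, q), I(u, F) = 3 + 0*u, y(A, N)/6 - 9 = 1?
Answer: 4403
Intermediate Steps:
y(A, N) = 60 (y(A, N) = 54 + 6*1 = 54 + 6 = 60)
x = -57 (x = 3 - 1*60 = 3 - 60 = -57)
n = -57
I(u, F) = 3 (I(u, F) = 3 + 0 = 3)
U(j, K) = 11 - 57*K (U(j, K) = -57*K + 11 = 11 - 57*K)
W(P, q) = 11 - 57*q
I(-62, -41) + W(7, -77) = 3 + (11 - 57*(-77)) = 3 + (11 + 4389) = 3 + 4400 = 4403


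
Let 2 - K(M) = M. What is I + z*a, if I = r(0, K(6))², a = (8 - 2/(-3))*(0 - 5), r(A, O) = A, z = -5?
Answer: 650/3 ≈ 216.67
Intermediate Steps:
K(M) = 2 - M
a = -130/3 (a = (8 - 2*(-⅓))*(-5) = (8 + ⅔)*(-5) = (26/3)*(-5) = -130/3 ≈ -43.333)
I = 0 (I = 0² = 0)
I + z*a = 0 - 5*(-130/3) = 0 + 650/3 = 650/3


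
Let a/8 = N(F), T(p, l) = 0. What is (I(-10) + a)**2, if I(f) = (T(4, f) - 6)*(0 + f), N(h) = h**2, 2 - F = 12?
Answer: 739600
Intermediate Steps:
F = -10 (F = 2 - 1*12 = 2 - 12 = -10)
a = 800 (a = 8*(-10)**2 = 8*100 = 800)
I(f) = -6*f (I(f) = (0 - 6)*(0 + f) = -6*f)
(I(-10) + a)**2 = (-6*(-10) + 800)**2 = (60 + 800)**2 = 860**2 = 739600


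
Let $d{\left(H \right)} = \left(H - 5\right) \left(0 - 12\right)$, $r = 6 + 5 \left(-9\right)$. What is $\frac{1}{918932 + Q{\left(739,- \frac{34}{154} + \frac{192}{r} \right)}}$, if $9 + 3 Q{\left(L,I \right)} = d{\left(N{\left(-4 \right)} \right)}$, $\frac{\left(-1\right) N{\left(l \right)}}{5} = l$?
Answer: $\frac{1}{918869} \approx 1.0883 \cdot 10^{-6}$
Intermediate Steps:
$N{\left(l \right)} = - 5 l$
$r = -39$ ($r = 6 - 45 = -39$)
$d{\left(H \right)} = 60 - 12 H$ ($d{\left(H \right)} = \left(-5 + H\right) \left(-12\right) = 60 - 12 H$)
$Q{\left(L,I \right)} = -63$ ($Q{\left(L,I \right)} = -3 + \frac{60 - 12 \left(\left(-5\right) \left(-4\right)\right)}{3} = -3 + \frac{60 - 240}{3} = -3 + \frac{1}{3} \left(-180\right) = -3 - 60 = -63$)
$\frac{1}{918932 + Q{\left(739,- \frac{34}{154} + \frac{192}{r} \right)}} = \frac{1}{918932 - 63} = \frac{1}{918869}$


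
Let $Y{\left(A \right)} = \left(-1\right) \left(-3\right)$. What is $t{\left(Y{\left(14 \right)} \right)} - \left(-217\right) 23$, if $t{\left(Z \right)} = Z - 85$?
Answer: $4909$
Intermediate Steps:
$Y{\left(A \right)} = 3$
$t{\left(Z \right)} = -85 + Z$
$t{\left(Y{\left(14 \right)} \right)} - \left(-217\right) 23 = \left(-85 + 3\right) - \left(-217\right) 23 = -82 - -4991 = -82 + 4991 = 4909$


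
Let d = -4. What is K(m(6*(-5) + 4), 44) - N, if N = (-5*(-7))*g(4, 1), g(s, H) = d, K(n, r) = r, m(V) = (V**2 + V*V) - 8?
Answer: 184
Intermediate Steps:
m(V) = -8 + 2*V**2 (m(V) = (V**2 + V**2) - 8 = 2*V**2 - 8 = -8 + 2*V**2)
g(s, H) = -4
N = -140 (N = -5*(-7)*(-4) = 35*(-4) = -140)
K(m(6*(-5) + 4), 44) - N = 44 - 1*(-140) = 44 + 140 = 184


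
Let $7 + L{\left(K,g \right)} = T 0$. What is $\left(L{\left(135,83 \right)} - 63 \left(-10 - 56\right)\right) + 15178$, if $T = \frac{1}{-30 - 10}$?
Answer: $19329$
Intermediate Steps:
$T = - \frac{1}{40}$ ($T = \frac{1}{-40} = - \frac{1}{40} \approx -0.025$)
$L{\left(K,g \right)} = -7$ ($L{\left(K,g \right)} = -7 - 0 = -7 + 0 = -7$)
$\left(L{\left(135,83 \right)} - 63 \left(-10 - 56\right)\right) + 15178 = \left(-7 - 63 \left(-10 - 56\right)\right) + 15178 = \left(-7 - -4158\right) + 15178 = \left(-7 + 4158\right) + 15178 = 4151 + 15178 = 19329$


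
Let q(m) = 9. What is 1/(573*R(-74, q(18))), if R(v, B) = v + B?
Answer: -1/37245 ≈ -2.6849e-5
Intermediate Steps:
R(v, B) = B + v
1/(573*R(-74, q(18))) = 1/(573*(9 - 74)) = (1/573)/(-65) = (1/573)*(-1/65) = -1/37245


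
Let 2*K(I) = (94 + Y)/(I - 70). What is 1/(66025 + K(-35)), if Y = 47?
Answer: 70/4621703 ≈ 1.5146e-5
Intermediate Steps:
K(I) = 141/(2*(-70 + I)) (K(I) = ((94 + 47)/(I - 70))/2 = (141/(-70 + I))/2 = 141/(2*(-70 + I)))
1/(66025 + K(-35)) = 1/(66025 + 141/(2*(-70 - 35))) = 1/(66025 + (141/2)/(-105)) = 1/(66025 + (141/2)*(-1/105)) = 1/(66025 - 47/70) = 1/(4621703/70) = 70/4621703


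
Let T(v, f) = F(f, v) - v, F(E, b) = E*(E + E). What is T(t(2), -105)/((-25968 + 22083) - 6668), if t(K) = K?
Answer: -22048/10553 ≈ -2.0893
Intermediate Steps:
F(E, b) = 2*E**2 (F(E, b) = E*(2*E) = 2*E**2)
T(v, f) = -v + 2*f**2 (T(v, f) = 2*f**2 - v = -v + 2*f**2)
T(t(2), -105)/((-25968 + 22083) - 6668) = (-1*2 + 2*(-105)**2)/((-25968 + 22083) - 6668) = (-2 + 2*11025)/(-3885 - 6668) = (-2 + 22050)/(-10553) = 22048*(-1/10553) = -22048/10553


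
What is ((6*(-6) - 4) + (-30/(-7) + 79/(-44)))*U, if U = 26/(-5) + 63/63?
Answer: 34659/220 ≈ 157.54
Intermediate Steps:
U = -21/5 (U = 26*(-⅕) + 63*(1/63) = -26/5 + 1 = -21/5 ≈ -4.2000)
((6*(-6) - 4) + (-30/(-7) + 79/(-44)))*U = ((6*(-6) - 4) + (-30/(-7) + 79/(-44)))*(-21/5) = ((-36 - 4) + (-30*(-⅐) + 79*(-1/44)))*(-21/5) = (-40 + (30/7 - 79/44))*(-21/5) = (-40 + 767/308)*(-21/5) = -11553/308*(-21/5) = 34659/220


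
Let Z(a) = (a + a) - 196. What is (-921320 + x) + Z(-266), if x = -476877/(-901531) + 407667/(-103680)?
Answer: -28728273832942219/31156911360 ≈ -9.2205e+5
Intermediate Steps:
Z(a) = -196 + 2*a (Z(a) = 2*a - 196 = -196 + 2*a)
x = -106027276939/31156911360 (x = -476877*(-1/901531) + 407667*(-1/103680) = 476877/901531 - 135889/34560 = -106027276939/31156911360 ≈ -3.4030)
(-921320 + x) + Z(-266) = (-921320 - 106027276939/31156911360) + (-196 + 2*(-266)) = -28705591601472139/31156911360 + (-196 - 532) = -28705591601472139/31156911360 - 728 = -28728273832942219/31156911360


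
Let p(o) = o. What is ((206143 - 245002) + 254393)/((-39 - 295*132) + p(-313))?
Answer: -9797/1786 ≈ -5.4854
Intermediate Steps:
((206143 - 245002) + 254393)/((-39 - 295*132) + p(-313)) = ((206143 - 245002) + 254393)/((-39 - 295*132) - 313) = (-38859 + 254393)/((-39 - 38940) - 313) = 215534/(-38979 - 313) = 215534/(-39292) = 215534*(-1/39292) = -9797/1786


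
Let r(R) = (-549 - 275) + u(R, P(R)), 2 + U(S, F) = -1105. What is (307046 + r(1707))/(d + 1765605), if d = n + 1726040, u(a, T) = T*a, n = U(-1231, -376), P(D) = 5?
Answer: 314757/3490538 ≈ 0.090174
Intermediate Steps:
U(S, F) = -1107 (U(S, F) = -2 - 1105 = -1107)
n = -1107
d = 1724933 (d = -1107 + 1726040 = 1724933)
r(R) = -824 + 5*R (r(R) = (-549 - 275) + 5*R = -824 + 5*R)
(307046 + r(1707))/(d + 1765605) = (307046 + (-824 + 5*1707))/(1724933 + 1765605) = (307046 + (-824 + 8535))/3490538 = (307046 + 7711)*(1/3490538) = 314757*(1/3490538) = 314757/3490538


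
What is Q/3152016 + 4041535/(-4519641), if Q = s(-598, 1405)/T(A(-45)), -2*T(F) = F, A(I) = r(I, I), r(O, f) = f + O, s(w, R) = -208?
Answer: -1706116590448/1907943849945 ≈ -0.89422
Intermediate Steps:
r(O, f) = O + f
A(I) = 2*I (A(I) = I + I = 2*I)
T(F) = -F/2
Q = -208/45 (Q = -208/((-(-45))) = -208/((-½*(-90))) = -208/45 ≈ -4.6222)
Q/3152016 + 4041535/(-4519641) = -208/45/3152016 + 4041535/(-4519641) = -208/45*1/3152016 + 4041535*(-1/4519641) = -13/8865045 - 4041535/4519641 = -1706116590448/1907943849945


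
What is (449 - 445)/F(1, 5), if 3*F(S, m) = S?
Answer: 12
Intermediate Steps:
F(S, m) = S/3
(449 - 445)/F(1, 5) = (449 - 445)/(((⅓)*1)) = 4/(⅓) = 4*3 = 12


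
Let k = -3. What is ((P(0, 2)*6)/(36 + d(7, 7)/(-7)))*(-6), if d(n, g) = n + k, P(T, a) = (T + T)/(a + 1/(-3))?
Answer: 0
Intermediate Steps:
P(T, a) = 2*T/(-⅓ + a) (P(T, a) = (2*T)/(a - ⅓) = (2*T)/(-⅓ + a) = 2*T/(-⅓ + a))
d(n, g) = -3 + n (d(n, g) = n - 3 = -3 + n)
((P(0, 2)*6)/(36 + d(7, 7)/(-7)))*(-6) = (((6*0/(-1 + 3*2))*6)/(36 + (-3 + 7)/(-7)))*(-6) = (((6*0/(-1 + 6))*6)/(36 + 4*(-⅐)))*(-6) = (((6*0/5)*6)/(36 - 4/7))*(-6) = (((6*0*(⅕))*6)/(248/7))*(-6) = (7*(0*6)/248)*(-6) = ((7/248)*0)*(-6) = 0*(-6) = 0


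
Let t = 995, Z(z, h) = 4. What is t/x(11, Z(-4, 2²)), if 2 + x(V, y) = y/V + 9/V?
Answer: -10945/9 ≈ -1216.1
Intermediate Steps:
x(V, y) = -2 + 9/V + y/V (x(V, y) = -2 + (y/V + 9/V) = -2 + (9/V + y/V) = -2 + 9/V + y/V)
t/x(11, Z(-4, 2²)) = 995/(((9 + 4 - 2*11)/11)) = 995/(((9 + 4 - 22)/11)) = 995/(((1/11)*(-9))) = 995/(-9/11) = 995*(-11/9) = -10945/9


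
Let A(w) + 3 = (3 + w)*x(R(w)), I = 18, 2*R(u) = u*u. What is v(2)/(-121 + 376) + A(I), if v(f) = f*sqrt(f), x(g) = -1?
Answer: -24 + 2*sqrt(2)/255 ≈ -23.989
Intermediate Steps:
R(u) = u**2/2 (R(u) = (u*u)/2 = u**2/2)
v(f) = f**(3/2)
A(w) = -6 - w (A(w) = -3 + (3 + w)*(-1) = -3 + (-3 - w) = -6 - w)
v(2)/(-121 + 376) + A(I) = 2**(3/2)/(-121 + 376) + (-6 - 1*18) = (2*sqrt(2))/255 + (-6 - 18) = (2*sqrt(2))*(1/255) - 24 = 2*sqrt(2)/255 - 24 = -24 + 2*sqrt(2)/255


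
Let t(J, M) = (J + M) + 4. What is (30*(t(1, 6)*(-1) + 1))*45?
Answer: -13500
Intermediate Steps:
t(J, M) = 4 + J + M
(30*(t(1, 6)*(-1) + 1))*45 = (30*((4 + 1 + 6)*(-1) + 1))*45 = (30*(11*(-1) + 1))*45 = (30*(-11 + 1))*45 = (30*(-10))*45 = -300*45 = -13500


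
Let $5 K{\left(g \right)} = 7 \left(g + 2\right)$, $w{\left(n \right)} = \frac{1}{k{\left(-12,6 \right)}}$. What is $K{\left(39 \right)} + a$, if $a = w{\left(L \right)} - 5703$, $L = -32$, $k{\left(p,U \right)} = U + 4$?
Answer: $- \frac{11291}{2} \approx -5645.5$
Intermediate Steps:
$k{\left(p,U \right)} = 4 + U$
$w{\left(n \right)} = \frac{1}{10}$ ($w{\left(n \right)} = \frac{1}{4 + 6} = \frac{1}{10}$)
$K{\left(g \right)} = \frac{14}{5} + \frac{7 g}{5}$ ($K{\left(g \right)} = \frac{7 \left(g + 2\right)}{5} = \frac{7 \left(2 + g\right)}{5} = \frac{14 + 7 g}{5} = \frac{14}{5} + \frac{7 g}{5}$)
$a = - \frac{57029}{10}$ ($a = \frac{1}{10} - 5703 = - \frac{57029}{10} \approx -5702.9$)
$K{\left(39 \right)} + a = \left(\frac{14}{5} + \frac{7}{5} \cdot 39\right) - \frac{57029}{10} = \left(\frac{14}{5} + \frac{273}{5}\right) - \frac{57029}{10} = \frac{287}{5} - \frac{57029}{10} = - \frac{11291}{2}$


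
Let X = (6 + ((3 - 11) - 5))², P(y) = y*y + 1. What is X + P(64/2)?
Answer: 1074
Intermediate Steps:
P(y) = 1 + y² (P(y) = y² + 1 = 1 + y²)
X = 49 (X = (6 + (-8 - 5))² = (6 - 13)² = (-7)² = 49)
X + P(64/2) = 49 + (1 + (64/2)²) = 49 + (1 + (64*(½))²) = 49 + (1 + 32²) = 49 + (1 + 1024) = 49 + 1025 = 1074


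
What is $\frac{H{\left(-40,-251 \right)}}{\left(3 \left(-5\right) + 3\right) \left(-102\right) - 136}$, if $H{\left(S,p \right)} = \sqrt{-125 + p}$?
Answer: $\frac{i \sqrt{94}}{544} \approx 0.017822 i$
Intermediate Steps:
$\frac{H{\left(-40,-251 \right)}}{\left(3 \left(-5\right) + 3\right) \left(-102\right) - 136} = \frac{\sqrt{-125 - 251}}{\left(3 \left(-5\right) + 3\right) \left(-102\right) - 136} = \frac{\sqrt{-376}}{\left(-15 + 3\right) \left(-102\right) - 136} = \frac{2 i \sqrt{94}}{\left(-12\right) \left(-102\right) - 136} = \frac{2 i \sqrt{94}}{1224 - 136} = \frac{2 i \sqrt{94}}{1088} = 2 i \sqrt{94} \cdot \frac{1}{1088} = \frac{i \sqrt{94}}{544}$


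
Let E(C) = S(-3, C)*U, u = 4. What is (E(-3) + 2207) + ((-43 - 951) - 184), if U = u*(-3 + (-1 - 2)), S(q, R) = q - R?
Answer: 1029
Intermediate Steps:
U = -24 (U = 4*(-3 + (-1 - 2)) = 4*(-3 - 3) = 4*(-6) = -24)
E(C) = 72 + 24*C (E(C) = (-3 - C)*(-24) = 72 + 24*C)
(E(-3) + 2207) + ((-43 - 951) - 184) = ((72 + 24*(-3)) + 2207) + ((-43 - 951) - 184) = ((72 - 72) + 2207) + (-994 - 184) = (0 + 2207) - 1178 = 2207 - 1178 = 1029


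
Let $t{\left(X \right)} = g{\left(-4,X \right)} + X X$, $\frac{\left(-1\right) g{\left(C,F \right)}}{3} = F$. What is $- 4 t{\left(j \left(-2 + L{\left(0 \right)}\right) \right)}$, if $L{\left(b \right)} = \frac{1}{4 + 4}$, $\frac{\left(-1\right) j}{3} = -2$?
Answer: $- \frac{2565}{4} \approx -641.25$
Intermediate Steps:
$j = 6$ ($j = \left(-3\right) \left(-2\right) = 6$)
$g{\left(C,F \right)} = - 3 F$
$L{\left(b \right)} = \frac{1}{8}$
$t{\left(X \right)} = X^{2} - 3 X$ ($t{\left(X \right)} = - 3 X + X X = - 3 X + X^{2} = X^{2} - 3 X$)
$- 4 t{\left(j \left(-2 + L{\left(0 \right)}\right) \right)} = - 4 \cdot 6 \left(-2 + \frac{1}{8}\right) \left(-3 + 6 \left(-2 + \frac{1}{8}\right)\right) = - 4 \cdot 6 \left(- \frac{15}{8}\right) \left(-3 + 6 \left(- \frac{15}{8}\right)\right) = - 4 \left(- \frac{45 \left(-3 - \frac{45}{4}\right)}{4}\right) = - 4 \left(\left(- \frac{45}{4}\right) \left(- \frac{57}{4}\right)\right) = \left(-4\right) \frac{2565}{16} = - \frac{2565}{4}$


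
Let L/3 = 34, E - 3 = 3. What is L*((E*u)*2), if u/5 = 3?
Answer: 18360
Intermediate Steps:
u = 15 (u = 5*3 = 15)
E = 6 (E = 3 + 3 = 6)
L = 102 (L = 3*34 = 102)
L*((E*u)*2) = 102*((6*15)*2) = 102*(90*2) = 102*180 = 18360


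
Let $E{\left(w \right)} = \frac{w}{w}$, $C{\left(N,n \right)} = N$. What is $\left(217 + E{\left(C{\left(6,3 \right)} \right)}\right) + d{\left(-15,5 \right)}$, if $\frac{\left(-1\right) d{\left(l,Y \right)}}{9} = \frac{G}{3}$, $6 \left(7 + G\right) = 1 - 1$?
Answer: $239$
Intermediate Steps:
$G = -7$ ($G = -7 + \frac{1 - 1}{6} = -7 + \frac{1}{6} \cdot 0 = -7 + 0 = -7$)
$d{\left(l,Y \right)} = 21$ ($d{\left(l,Y \right)} = - 9 \left(- \frac{7}{3}\right) = - 9 \left(\left(-7\right) \frac{1}{3}\right) = \left(-9\right) \left(- \frac{7}{3}\right) = 21$)
$E{\left(w \right)} = 1$
$\left(217 + E{\left(C{\left(6,3 \right)} \right)}\right) + d{\left(-15,5 \right)} = \left(217 + 1\right) + 21 = 218 + 21 = 239$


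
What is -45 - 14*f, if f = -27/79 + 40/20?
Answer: -5389/79 ≈ -68.215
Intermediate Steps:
f = 131/79 (f = -27*1/79 + 40*(1/20) = -27/79 + 2 = 131/79 ≈ 1.6582)
-45 - 14*f = -45 - 14*131/79 = -45 - 1834/79 = -5389/79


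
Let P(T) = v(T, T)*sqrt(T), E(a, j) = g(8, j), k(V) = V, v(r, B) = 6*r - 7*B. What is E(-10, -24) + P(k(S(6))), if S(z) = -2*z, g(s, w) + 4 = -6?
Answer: -10 + 24*I*sqrt(3) ≈ -10.0 + 41.569*I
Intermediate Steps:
g(s, w) = -10 (g(s, w) = -4 - 6 = -10)
v(r, B) = -7*B + 6*r
E(a, j) = -10
P(T) = -T**(3/2) (P(T) = (-7*T + 6*T)*sqrt(T) = (-T)*sqrt(T) = -T**(3/2))
E(-10, -24) + P(k(S(6))) = -10 - (-2*6)**(3/2) = -10 - (-12)**(3/2) = -10 - (-24)*I*sqrt(3) = -10 + 24*I*sqrt(3)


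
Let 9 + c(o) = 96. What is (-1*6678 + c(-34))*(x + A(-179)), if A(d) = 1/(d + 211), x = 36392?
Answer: -7675516095/32 ≈ -2.3986e+8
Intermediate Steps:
c(o) = 87 (c(o) = -9 + 96 = 87)
A(d) = 1/(211 + d)
(-1*6678 + c(-34))*(x + A(-179)) = (-1*6678 + 87)*(36392 + 1/(211 - 179)) = (-6678 + 87)*(36392 + 1/32) = -6591*(36392 + 1/32) = -6591*1164545/32 = -7675516095/32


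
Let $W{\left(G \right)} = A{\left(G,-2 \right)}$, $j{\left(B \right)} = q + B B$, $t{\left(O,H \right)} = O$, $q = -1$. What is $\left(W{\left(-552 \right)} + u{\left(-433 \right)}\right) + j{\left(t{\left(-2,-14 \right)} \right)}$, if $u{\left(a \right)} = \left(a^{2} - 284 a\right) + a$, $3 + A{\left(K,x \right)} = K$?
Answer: $309476$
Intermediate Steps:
$j{\left(B \right)} = -1 + B^{2}$ ($j{\left(B \right)} = -1 + B B = -1 + B^{2}$)
$A{\left(K,x \right)} = -3 + K$
$u{\left(a \right)} = a^{2} - 283 a$
$W{\left(G \right)} = -3 + G$
$\left(W{\left(-552 \right)} + u{\left(-433 \right)}\right) + j{\left(t{\left(-2,-14 \right)} \right)} = \left(\left(-3 - 552\right) - 433 \left(-283 - 433\right)\right) - \left(1 - \left(-2\right)^{2}\right) = \left(-555 - -310028\right) + \left(-1 + 4\right) = \left(-555 + 310028\right) + 3 = 309473 + 3 = 309476$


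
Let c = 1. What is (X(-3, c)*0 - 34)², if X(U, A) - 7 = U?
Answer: 1156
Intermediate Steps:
X(U, A) = 7 + U
(X(-3, c)*0 - 34)² = ((7 - 3)*0 - 34)² = (4*0 - 34)² = (0 - 34)² = (-34)² = 1156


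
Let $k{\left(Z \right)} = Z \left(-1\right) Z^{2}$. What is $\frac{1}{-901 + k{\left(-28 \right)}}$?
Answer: $\frac{1}{21051} \approx 4.7504 \cdot 10^{-5}$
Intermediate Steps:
$k{\left(Z \right)} = - Z^{3}$ ($k{\left(Z \right)} = - Z Z^{2} = - Z^{3}$)
$\frac{1}{-901 + k{\left(-28 \right)}} = \frac{1}{-901 - \left(-28\right)^{3}} = \frac{1}{-901 - -21952} = \frac{1}{-901 + 21952} = \frac{1}{21051}$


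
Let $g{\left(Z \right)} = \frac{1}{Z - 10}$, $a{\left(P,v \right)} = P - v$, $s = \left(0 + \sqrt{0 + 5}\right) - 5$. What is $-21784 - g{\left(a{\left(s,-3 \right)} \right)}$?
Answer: $- \frac{3027964}{139} + \frac{\sqrt{5}}{139} \approx -21784.0$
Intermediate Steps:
$s = -5 + \sqrt{5}$ ($s = \left(0 + \sqrt{5}\right) - 5 = \sqrt{5} - 5 = -5 + \sqrt{5} \approx -2.7639$)
$g{\left(Z \right)} = \frac{1}{-10 + Z}$
$-21784 - g{\left(a{\left(s,-3 \right)} \right)} = -21784 - \frac{1}{-10 - \left(2 - \sqrt{5}\right)} = -21784 - \frac{1}{-12 + \sqrt{5}}$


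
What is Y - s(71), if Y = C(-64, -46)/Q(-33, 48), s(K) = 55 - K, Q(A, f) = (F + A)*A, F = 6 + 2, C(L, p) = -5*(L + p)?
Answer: 50/3 ≈ 16.667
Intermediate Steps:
C(L, p) = -5*L - 5*p
F = 8
Q(A, f) = A*(8 + A) (Q(A, f) = (8 + A)*A = A*(8 + A))
Y = 2/3 (Y = (-5*(-64) - 5*(-46))/((-33*(8 - 33))) = (320 + 230)/((-33*(-25))) = 550/825 = 550*(1/825) = 2/3 ≈ 0.66667)
Y - s(71) = 2/3 - (55 - 1*71) = 2/3 - (55 - 71) = 2/3 - 1*(-16) = 2/3 + 16 = 50/3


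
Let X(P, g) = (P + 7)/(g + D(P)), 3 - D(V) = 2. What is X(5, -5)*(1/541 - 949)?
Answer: 1540224/541 ≈ 2847.0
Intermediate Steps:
D(V) = 1 (D(V) = 3 - 1*2 = 3 - 2 = 1)
X(P, g) = (7 + P)/(1 + g) (X(P, g) = (P + 7)/(g + 1) = (7 + P)/(1 + g))
X(5, -5)*(1/541 - 949) = ((7 + 5)/(1 - 5))*(1/541 - 949) = (12/(-4))*(1/541 - 949) = -1/4*12*(-513408/541) = -3*(-513408/541) = 1540224/541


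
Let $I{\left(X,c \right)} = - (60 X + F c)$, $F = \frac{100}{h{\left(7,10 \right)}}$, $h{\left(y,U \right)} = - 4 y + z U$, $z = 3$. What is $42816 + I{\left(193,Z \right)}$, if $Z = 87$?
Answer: $26886$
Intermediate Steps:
$h{\left(y,U \right)} = - 4 y + 3 U$
$F = 50$ ($F = \frac{100}{\left(-4\right) 7 + 3 \cdot 10} = \frac{100}{-28 + 30} = \frac{100}{2} = 100 \cdot \frac{1}{2} = 50$)
$I{\left(X,c \right)} = - 60 X - 50 c$ ($I{\left(X,c \right)} = - (60 X + 50 c) = - (50 c + 60 X) = - 60 X - 50 c$)
$42816 + I{\left(193,Z \right)} = 42816 - 15930 = 26886$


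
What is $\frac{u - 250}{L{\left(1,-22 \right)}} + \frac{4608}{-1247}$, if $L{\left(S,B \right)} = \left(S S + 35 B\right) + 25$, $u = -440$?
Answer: $- \frac{427987}{154628} \approx -2.7678$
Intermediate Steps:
$L{\left(S,B \right)} = 25 + S^{2} + 35 B$ ($L{\left(S,B \right)} = \left(S^{2} + 35 B\right) + 25 = 25 + S^{2} + 35 B$)
$\frac{u - 250}{L{\left(1,-22 \right)}} + \frac{4608}{-1247} = \frac{-440 - 250}{25 + 1^{2} + 35 \left(-22\right)} + \frac{4608}{-1247} = \frac{-440 - 250}{25 + 1 - 770} + 4608 \left(- \frac{1}{1247}\right) = - \frac{690}{-744} - \frac{4608}{1247} = \left(-690\right) \left(- \frac{1}{744}\right) - \frac{4608}{1247} = \frac{115}{124} - \frac{4608}{1247} = - \frac{427987}{154628}$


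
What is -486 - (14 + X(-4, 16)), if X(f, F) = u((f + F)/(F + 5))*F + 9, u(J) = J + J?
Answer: -3691/7 ≈ -527.29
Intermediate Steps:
u(J) = 2*J
X(f, F) = 9 + 2*F*(F + f)/(5 + F) (X(f, F) = (2*((f + F)/(F + 5)))*F + 9 = (2*((F + f)/(5 + F)))*F + 9 = (2*(F + f)/(5 + F))*F + 9 = 2*F*(F + f)/(5 + F) + 9 = 9 + 2*F*(F + f)/(5 + F))
-486 - (14 + X(-4, 16)) = -486 - (14 + (45 + 9*16 + 2*16*(16 - 4))/(5 + 16)) = -486 - (14 + (45 + 144 + 2*16*12)/21) = -486 - (14 + (45 + 144 + 384)/21) = -486 - (14 + (1/21)*573) = -486 - (14 + 191/7) = -486 - 1*289/7 = -486 - 289/7 = -3691/7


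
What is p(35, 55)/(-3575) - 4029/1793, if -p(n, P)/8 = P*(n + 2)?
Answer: 268843/116545 ≈ 2.3068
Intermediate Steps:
p(n, P) = -8*P*(2 + n) (p(n, P) = -8*P*(n + 2) = -8*P*(2 + n))
p(35, 55)/(-3575) - 4029/1793 = -8*55*(2 + 35)/(-3575) - 4029/1793 = -8*55*37*(-1/3575) - 4029*1/1793 = -16280*(-1/3575) - 4029/1793 = 296/65 - 4029/1793 = 268843/116545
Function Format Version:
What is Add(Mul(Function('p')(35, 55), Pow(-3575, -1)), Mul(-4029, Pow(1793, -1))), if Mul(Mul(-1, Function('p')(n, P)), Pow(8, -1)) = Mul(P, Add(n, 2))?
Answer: Rational(268843, 116545) ≈ 2.3068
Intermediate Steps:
Function('p')(n, P) = Mul(-8, P, Add(2, n)) (Function('p')(n, P) = Mul(-8, Mul(P, Add(n, 2))) = Mul(-8, Mul(P, Add(2, n))) = Mul(-8, P, Add(2, n)))
Add(Mul(Function('p')(35, 55), Pow(-3575, -1)), Mul(-4029, Pow(1793, -1))) = Add(Mul(Mul(-8, 55, Add(2, 35)), Pow(-3575, -1)), Mul(-4029, Pow(1793, -1))) = Add(Mul(Mul(-8, 55, 37), Rational(-1, 3575)), Mul(-4029, Rational(1, 1793))) = Add(Mul(-16280, Rational(-1, 3575)), Rational(-4029, 1793)) = Add(Rational(296, 65), Rational(-4029, 1793)) = Rational(268843, 116545)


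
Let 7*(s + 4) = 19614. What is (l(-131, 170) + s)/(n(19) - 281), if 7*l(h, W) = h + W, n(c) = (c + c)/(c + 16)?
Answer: -98125/9797 ≈ -10.016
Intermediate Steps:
s = 2798 (s = -4 + (⅐)*19614 = -4 + 2802 = 2798)
n(c) = 2*c/(16 + c) (n(c) = (2*c)/(16 + c) = 2*c/(16 + c))
l(h, W) = W/7 + h/7 (l(h, W) = (h + W)/7 = (W + h)/7 = W/7 + h/7)
(l(-131, 170) + s)/(n(19) - 281) = (((⅐)*170 + (⅐)*(-131)) + 2798)/(2*19/(16 + 19) - 281) = ((170/7 - 131/7) + 2798)/(2*19/35 - 281) = (39/7 + 2798)/(2*19*(1/35) - 281) = 19625/(7*(38/35 - 281)) = 19625/(7*(-9797/35)) = (19625/7)*(-35/9797) = -98125/9797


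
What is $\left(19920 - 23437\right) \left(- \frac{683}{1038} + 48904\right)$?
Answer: $- \frac{178528789873}{1038} \approx -1.7199 \cdot 10^{8}$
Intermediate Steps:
$\left(19920 - 23437\right) \left(- \frac{683}{1038} + 48904\right) = - 3517 \left(\left(-683\right) \frac{1}{1038} + 48904\right) = - 3517 \left(- \frac{683}{1038} + 48904\right) = \left(-3517\right) \frac{50761669}{1038} = - \frac{178528789873}{1038}$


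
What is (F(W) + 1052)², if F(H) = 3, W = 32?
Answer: 1113025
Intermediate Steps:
(F(W) + 1052)² = (3 + 1052)² = 1055² = 1113025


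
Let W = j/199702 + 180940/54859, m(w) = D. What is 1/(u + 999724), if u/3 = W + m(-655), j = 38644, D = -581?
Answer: 5477726009/5466723861264443 ≈ 1.0020e-6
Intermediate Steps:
m(w) = -581
W = 19127025538/5477726009 (W = 38644/199702 + 180940/54859 = 38644*(1/199702) + 180940*(1/54859) = 19322/99851 + 180940/54859 = 19127025538/5477726009 ≈ 3.4918)
u = -9490295357073/5477726009 (u = 3*(19127025538/5477726009 - 581) = 3*(-3163431785691/5477726009) = -9490295357073/5477726009 ≈ -1732.5)
1/(u + 999724) = 1/(-9490295357073/5477726009 + 999724) = 1/(5466723861264443/5477726009) = 5477726009/5466723861264443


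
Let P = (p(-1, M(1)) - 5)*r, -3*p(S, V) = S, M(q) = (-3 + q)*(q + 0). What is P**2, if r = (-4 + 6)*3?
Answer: 784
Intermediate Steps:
r = 6 (r = 2*3 = 6)
M(q) = q*(-3 + q) (M(q) = (-3 + q)*q = q*(-3 + q))
p(S, V) = -S/3
P = -28 (P = (-1/3*(-1) - 5)*6 = (1/3 - 5)*6 = -14/3*6 = -28)
P**2 = (-28)**2 = 784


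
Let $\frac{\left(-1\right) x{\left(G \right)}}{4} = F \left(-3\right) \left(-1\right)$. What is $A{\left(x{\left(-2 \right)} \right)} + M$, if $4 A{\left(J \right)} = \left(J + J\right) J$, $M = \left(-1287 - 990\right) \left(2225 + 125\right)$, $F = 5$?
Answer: $-5349150$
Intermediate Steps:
$M = -5350950$ ($M = \left(-2277\right) 2350 = -5350950$)
$x{\left(G \right)} = -60$ ($x{\left(G \right)} = - 4 \cdot 5 \left(-3\right) \left(-1\right) = - 4 \left(\left(-15\right) \left(-1\right)\right) = \left(-4\right) 15 = -60$)
$A{\left(J \right)} = \frac{J^{2}}{2}$ ($A{\left(J \right)} = \frac{\left(J + J\right) J}{4} = \frac{2 J J}{4} = \frac{2 J^{2}}{4} = \frac{J^{2}}{2}$)
$A{\left(x{\left(-2 \right)} \right)} + M = \frac{\left(-60\right)^{2}}{2} - 5350950 = \frac{1}{2} \cdot 3600 - 5350950 = 1800 - 5350950 = -5349150$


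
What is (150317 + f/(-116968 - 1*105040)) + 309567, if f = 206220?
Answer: 25524430213/55502 ≈ 4.5988e+5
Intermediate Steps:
(150317 + f/(-116968 - 1*105040)) + 309567 = (150317 + 206220/(-116968 - 1*105040)) + 309567 = (150317 + 206220/(-116968 - 105040)) + 309567 = (150317 + 206220/(-222008)) + 309567 = (150317 + 206220*(-1/222008)) + 309567 = (150317 - 51555/55502) + 309567 = 8342842579/55502 + 309567 = 25524430213/55502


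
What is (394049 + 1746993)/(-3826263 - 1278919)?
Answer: -1070521/2552591 ≈ -0.41939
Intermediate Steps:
(394049 + 1746993)/(-3826263 - 1278919) = 2141042/(-5105182) = 2141042*(-1/5105182) = -1070521/2552591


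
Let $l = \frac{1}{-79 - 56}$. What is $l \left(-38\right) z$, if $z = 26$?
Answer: $\frac{988}{135} \approx 7.3185$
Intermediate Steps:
$l = - \frac{1}{135}$ ($l = \frac{1}{-135} = - \frac{1}{135} \approx -0.0074074$)
$l \left(-38\right) z = \left(- \frac{1}{135}\right) \left(-38\right) 26 = \frac{38}{135} \cdot 26 = \frac{988}{135}$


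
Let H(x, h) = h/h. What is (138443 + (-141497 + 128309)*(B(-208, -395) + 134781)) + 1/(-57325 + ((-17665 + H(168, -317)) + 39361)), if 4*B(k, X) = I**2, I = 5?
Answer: -63326483038681/35628 ≈ -1.7774e+9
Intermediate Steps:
H(x, h) = 1
B(k, X) = 25/4 (B(k, X) = (1/4)*5**2 = (1/4)*25 = 25/4)
(138443 + (-141497 + 128309)*(B(-208, -395) + 134781)) + 1/(-57325 + ((-17665 + H(168, -317)) + 39361)) = (138443 + (-141497 + 128309)*(25/4 + 134781)) + 1/(-57325 + ((-17665 + 1) + 39361)) = (138443 - 13188*539149/4) + 1/(-57325 + (-17664 + 39361)) = (138443 - 1777574253) + 1/(-57325 + 21697) = -1777435810 + 1/(-35628) = -1777435810 - 1/35628 = -63326483038681/35628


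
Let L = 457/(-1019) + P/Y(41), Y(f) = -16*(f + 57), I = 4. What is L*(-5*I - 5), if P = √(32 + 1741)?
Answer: 11425/1019 + 75*√197/1568 ≈ 11.883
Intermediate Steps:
Y(f) = -912 - 16*f (Y(f) = -16*(57 + f) = -912 - 16*f)
P = 3*√197 (P = √1773 = 3*√197 ≈ 42.107)
L = -457/1019 - 3*√197/1568 (L = 457/(-1019) + (3*√197)/(-912 - 16*41) = 457*(-1/1019) + (3*√197)/(-912 - 656) = -457/1019 + (3*√197)/(-1568) = -457/1019 + (3*√197)*(-1/1568) = -457/1019 - 3*√197/1568 ≈ -0.47533)
L*(-5*I - 5) = (-457/1019 - 3*√197/1568)*(-5*4 - 5) = (-457/1019 - 3*√197/1568)*(-20 - 5) = (-457/1019 - 3*√197/1568)*(-25) = 11425/1019 + 75*√197/1568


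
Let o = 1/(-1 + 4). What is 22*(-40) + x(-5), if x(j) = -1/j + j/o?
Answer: -4474/5 ≈ -894.80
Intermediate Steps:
o = ⅓ (o = 1/3 = ⅓ ≈ 0.33333)
x(j) = -1/j + 3*j (x(j) = -1/j + j/(⅓) = -1/j + j*3 = -1/j + 3*j)
22*(-40) + x(-5) = 22*(-40) + (-1/(-5) + 3*(-5)) = -880 + (-1*(-⅕) - 15) = -880 + (⅕ - 15) = -880 - 74/5 = -4474/5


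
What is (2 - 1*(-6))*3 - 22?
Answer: 2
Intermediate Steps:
(2 - 1*(-6))*3 - 22 = (2 + 6)*3 - 22 = 8*3 - 22 = 24 - 22 = 2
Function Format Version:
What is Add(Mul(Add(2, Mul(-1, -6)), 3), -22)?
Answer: 2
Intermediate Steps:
Add(Mul(Add(2, Mul(-1, -6)), 3), -22) = Add(Mul(Add(2, 6), 3), -22) = Add(Mul(8, 3), -22) = Add(24, -22) = 2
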